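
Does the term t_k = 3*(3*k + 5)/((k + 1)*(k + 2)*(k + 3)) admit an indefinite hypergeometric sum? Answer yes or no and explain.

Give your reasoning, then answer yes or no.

Yes. s_k = 3*k*(2*k + 3)/((k + 1)*(k + 2)).

t_(k+1)/t_k = (k + 1)*(3*k + 8)/((k + 4)*(3*k + 5)).
Gosper form: A/B · C(k+1)/C(k) with A=k + 1, B=k + 4, C=k + 5/3.
f must satisfy (k + 1)·f(k+1) − (k + 3)·f(k) = k + 5/3.
deg f ≤ 2 (via 1,1,1).
Solving with deg f ≤ 2: f(k) = k*(2*k + 3)/3.
Certificate R = B(k−1)f/C = k*(k + 3)*(2*k + 3)/(3*k + 5) gives s_k = 3*k*(2*k + 3)/((k + 1)*(k + 2)).
Δs = 3*(3*k + 5)/(k**3 + 6*k**2 + 11*k + 6), as required.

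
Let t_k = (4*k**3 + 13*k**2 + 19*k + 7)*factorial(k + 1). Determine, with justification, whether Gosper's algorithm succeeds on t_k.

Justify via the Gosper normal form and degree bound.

Yes. s_k = (k + 1)*(4*k - 3)*factorial(k + 1).

Ratio r(k) = (4*k**4 + 33*k**3 + 107*k**2 + 157*k + 86)/(4*k**3 + 13*k**2 + 19*k + 7).
So A=k + 2 and B=1, with C=k**3 + 13*k**2/4 + 19*k/4 + 7/4.
f must satisfy (k + 2)·f(k+1) − (1)·f(k) = k**3 + 13*k**2/4 + 19*k/4 + 7/4.
d = 2 from the (1,0,3) case.
Coefficient equations give f(k) = (k + 1)*(4*k - 3)/4.
Get s_k = R·t_k = (k + 1)*(4*k - 3)*factorial(k + 1) with R(k) = B(k−1)f(k)/C(k) = (k + 1)*(4*k - 3)/(4*k**3 + 13*k**2 + 19*k + 7).
s_(k+1) − s_k = (4*k**3 + 13*k**2 + 19*k + 7)*factorial(k + 1) = t_k.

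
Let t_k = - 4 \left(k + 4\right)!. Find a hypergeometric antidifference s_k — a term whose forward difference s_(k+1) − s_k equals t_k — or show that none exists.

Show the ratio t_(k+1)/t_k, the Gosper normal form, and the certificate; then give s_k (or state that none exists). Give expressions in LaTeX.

not Gosper-summable; s_k does not exist

t_(k+1)/t_k = k + 5.
Take A(k)=k + 5, B(k)=1, C(k)=1.
Need (k + 5)·f(k+1) − (1)·f(k) = 1.
Bound: deg f ≤ -1.
deg f ≤ -1 is impossible — no certificate.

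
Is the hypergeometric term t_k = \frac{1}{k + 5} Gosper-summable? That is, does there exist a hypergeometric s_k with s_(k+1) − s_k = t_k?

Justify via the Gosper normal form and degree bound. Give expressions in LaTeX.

No — the linear system for f has no solution.

r(k) = (k + 5)/(k + 6) after simplifying.
So A=k + 5 and B=k + 6, with C=1.
Need (k + 5)·f(k+1) − (k + 5)·f(k) = 1.
d = 0 from the (1,1,0) case.
Generic f = c0 gives residual -1; -1 = 0 cannot hold, so t_k is not Gosper-summable.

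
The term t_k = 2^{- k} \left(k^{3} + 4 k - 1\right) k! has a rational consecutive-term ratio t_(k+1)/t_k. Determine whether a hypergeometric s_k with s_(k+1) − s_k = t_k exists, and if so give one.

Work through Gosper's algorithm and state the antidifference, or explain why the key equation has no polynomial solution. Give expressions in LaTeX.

t_(k+1)/t_k = (k + 1)*(4*k + (k + 1)**3 + 3)/(2*(k**3 + 4*k - 1)).
Factor: A=k/2 + 1/2; B=1; C=k**3 + 4*k - 1.
Solve (k/2 + 1/2)·f(k+1) − (1)·f(k) = k**3 + 4*k - 1.
Degrees (1,0,3) ⇒ d ≤ 2.
Solving with deg f ≤ 2: f(k) = 2*(k**2 - k + 1).
Certificate R = B(k−1)f/C = 2*(k**2 - k + 1)/(k**3 + 4*k - 1) gives s_k = 2**(1 - k)*(k**2 - k + 1)*factorial(k).
Verify: (k**3 + 4*k - 1)*factorial(k)/2**k matches t_k.

s_k = 2^{1 - k} \left(k^{2} - k + 1\right) k!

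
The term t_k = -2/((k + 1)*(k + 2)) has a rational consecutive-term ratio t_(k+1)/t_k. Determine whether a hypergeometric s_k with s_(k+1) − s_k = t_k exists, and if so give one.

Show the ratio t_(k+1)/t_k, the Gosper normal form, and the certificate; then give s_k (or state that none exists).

s_k = -2*k/(k + 1)

Ratio r(k) = (k + 1)/(k + 3).
So A=k + 1 and B=k + 3, with C=1.
Need (k + 1)·f(k+1) − (k + 2)·f(k) = 1.
From deg A=1, deg B=1, deg C=0: d=1.
Solving with deg f ≤ 1: f(k) = k.
Then R = B(k−1)f/C = k*(k + 2), so s_k = R(k)·t_k = -2*k/(k + 1).
Δs = -2/(k**2 + 3*k + 2), as required.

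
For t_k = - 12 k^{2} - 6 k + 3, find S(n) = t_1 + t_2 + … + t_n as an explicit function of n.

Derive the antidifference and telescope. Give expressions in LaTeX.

Compute t_(k+1)/t_k: get (4*k**2 + 10*k + 5)/(4*k**2 + 2*k - 1).
Normal form (A,B,C) = (1, 1, k**2 + k/2 - 1/4).
Set up (1)·f(k+1) − (1)·f(k) − (k**2 + k/2 - 1/4) = 0.
deg f ≤ 3 (via 0,0,2).
Solving with deg f ≤ 3: f(k) = k*(4*k**2 - 3*k - 4)/12.
R(k) = B(k−1)·f(k)/C(k) = k*(4*k**2 - 3*k - 4)/(3*(4*k**2 + 2*k - 1)); s_k = R·t_k = k*(-4*k**2 + 3*k + 4).
Verify: -12*k**2 - 6*k + 3 matches t_k.
Evaluate: s_(n+1) = -4*n**3 - 9*n**2 - 2*n + 3; subtract s_(1) = 3 ⇒ S(n) = n*(-4*n**2 - 9*n - 2).

S(n) = n \left(- 4 n^{2} - 9 n - 2\right)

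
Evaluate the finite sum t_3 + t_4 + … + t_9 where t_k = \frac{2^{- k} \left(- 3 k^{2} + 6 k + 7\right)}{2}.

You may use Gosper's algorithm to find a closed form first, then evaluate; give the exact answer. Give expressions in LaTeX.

Ratio r(k) = (3*k**2 - 10)/(2*(3*k**2 - 6*k - 7)).
Factor: A=1/2; B=1; C=k**2 - 2*k - 7/3.
Set up (1/2)·f(k+1) − (1)·f(k) − (k**2 - 2*k - 7/3) = 0.
deg f ≤ 2 (via 0,0,2).
A polynomial solution: f(k) = -2*(3*k**2 - 4)/3.
Get s_k = R·t_k = (3*k**2 - 4)/2**k with R(k) = B(k−1)f(k)/C(k) = -2*(3*k**2 - 4)/(3*k**2 - 6*k - 7).
Check: Δs_k = (-3*k**2 + 6*k + 7)/(2*2**k). ✓
Σ_(k=3)^(9) t_k = s_(10) − s_(3) = 37/128 − (23/8) = -331/128.

Σ = -331/128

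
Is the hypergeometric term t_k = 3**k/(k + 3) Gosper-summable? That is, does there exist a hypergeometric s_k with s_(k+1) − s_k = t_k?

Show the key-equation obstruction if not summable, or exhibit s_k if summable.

Ratio r(k) = 3*(k + 3)/(k + 4).
A = 3*k + 9, B = k + 4, C = 1.
Need (3*k + 9)·f(k+1) − (k + 3)·f(k) = 1.
From deg A=1, deg B=1, deg C=0: d=-1.
d = -1 < 0 ⇒ no nonzero polynomial f; not summable.

No; the degree bound rules out any f.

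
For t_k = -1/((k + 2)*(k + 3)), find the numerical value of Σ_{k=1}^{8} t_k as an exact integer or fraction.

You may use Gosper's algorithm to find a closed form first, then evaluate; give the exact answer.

Σ = -8/33

t_(k+1)/t_k = (k + 2)/(k + 4).
Normal form (A,B,C) = (k + 2, k + 4, 1).
Need (k + 2)·f(k+1) − (k + 3)·f(k) = 1.
Bound: deg f ≤ 1.
A polynomial solution: f(k) = k/2.
So s_k = (B(k−1)f/C)·t_k = (k*(k + 3)/2)·t_k = -k/(2*k + 4).
Verify: -1/(k**2 + 5*k + 6) matches t_k.
Σ_(k=1)^(8) t_k = s_(9) − s_(1) = -9/22 − (-1/6) = -8/33.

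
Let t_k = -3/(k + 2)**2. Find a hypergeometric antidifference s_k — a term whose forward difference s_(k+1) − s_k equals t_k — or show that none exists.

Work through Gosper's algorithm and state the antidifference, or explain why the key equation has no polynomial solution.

r(k) = (k + 2)**2/(k + 3)**2 after simplifying.
Gosper form: A/B · C(k+1)/C(k) with A=k**2 + 4*k + 4, B=k**2 + 6*k + 9, C=1.
Set up (k**2 + 4*k + 4)·f(k+1) − (k**2 + 4*k + 4)·f(k) − (1) = 0.
deg f ≤ 0 (via 2,2,0).
f = c0 ⇒ A·f(k+1) − B(k−1)·f(k) − C = -1. The system {-1 = 0} is inconsistent; no antidifference.

no hypergeometric antidifference exists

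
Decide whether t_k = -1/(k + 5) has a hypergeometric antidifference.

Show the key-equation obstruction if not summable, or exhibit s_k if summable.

Step 1: r(k) = (k + 5)/(k + 6).
A = k + 5, B = k + 6, C = 1.
Solve (k + 5)·f(k+1) − (k + 5)·f(k) = 1.
From deg A=1, deg B=1, deg C=0: d=0.
Write f(k) = c0. Then LHS − RHS = -1, requiring -1 = 0: contradictory. No certificate.

No — t_k has no hypergeometric antidifference.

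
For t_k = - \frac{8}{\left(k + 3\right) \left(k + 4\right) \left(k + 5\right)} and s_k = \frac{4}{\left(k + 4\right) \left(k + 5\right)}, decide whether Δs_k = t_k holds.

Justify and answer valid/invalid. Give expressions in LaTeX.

Invalid: residual \frac{24}{k^{4} + 18 k^{3} + 119 k^{2} + 342 k + 360} ≠ 0.

s_(k+1) = 4/((k + 5)*(k + 6))
s_(k+1) − s_k = -8/(k**3 + 15*k**2 + 74*k + 120)
(s_(k+1) − s_k) − t_k = 24/(k**4 + 18*k**3 + 119*k**2 + 342*k + 360)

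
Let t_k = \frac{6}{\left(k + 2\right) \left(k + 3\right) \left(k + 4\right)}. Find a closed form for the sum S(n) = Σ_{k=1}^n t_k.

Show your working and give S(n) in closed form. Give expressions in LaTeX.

The ratio is (k + 2)/(k + 5).
A = k + 2, B = k + 5, C = 1.
Need (k + 2)·f(k+1) − (k + 4)·f(k) = 1.
From deg A=1, deg B=1, deg C=0: d=2.
Solving with deg f ≤ 2: f(k) = k*(k + 5)/12.
R(k) = B(k−1)·f(k)/C(k) = k*(k + 4)*(k + 5)/12; s_k = R·t_k = k*(k + 5)/(2*(k + 2)*(k + 3)).
s_(k+1) − s_k = 6/(k**3 + 9*k**2 + 26*k + 24) = t_k.
s_(n+1) = (n**2 + 7*n + 6)/(2*(n**2 + 7*n + 12)) and s_(1) = 1/4, so S(n) = n*(n + 7)/(4*(n**2 + 7*n + 12)).

S(n) = \frac{n \left(n + 7\right)}{4 \left(n^{2} + 7 n + 12\right)}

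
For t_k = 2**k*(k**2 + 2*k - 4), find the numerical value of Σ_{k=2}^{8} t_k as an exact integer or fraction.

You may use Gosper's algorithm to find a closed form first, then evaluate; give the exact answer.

Compute t_(k+1)/t_k: get 2*(k**2 + 4*k - 1)/(k**2 + 2*k - 4).
Gosper form: A/B · C(k+1)/C(k) with A=2, B=1, C=k**2 + 2*k - 4.
Need (2)·f(k+1) − (1)·f(k) = k**2 + 2*k - 4.
Degrees (0,0,2) ⇒ d ≤ 2.
Solving with deg f ≤ 2: f(k) = k**2 - 2*k - 2.
Then R = B(k−1)f/C = (k**2 - 2*k - 2)/(k**2 + 2*k - 4), so s_k = R(k)·t_k = 2**k*(k**2 - 2*k - 2).
Δs = 2**k*(k**2 + 2*k - 4), as required.
Σ_(k=2)^(8) t_k = s_(9) − s_(2) = 31232 − (-8) = 31240.

Σ = 31240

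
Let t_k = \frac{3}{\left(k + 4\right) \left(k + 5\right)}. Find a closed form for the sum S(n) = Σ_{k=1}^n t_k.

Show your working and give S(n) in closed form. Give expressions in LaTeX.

Step 1: r(k) = (k + 4)/(k + 6).
Gosper form: A/B · C(k+1)/C(k) with A=k + 4, B=k + 6, C=1.
Set up (k + 4)·f(k+1) − (k + 5)·f(k) − (1) = 0.
From deg A=1, deg B=1, deg C=0: d=1.
Coefficient equations give f(k) = k/4.
R(k) = B(k−1)·f(k)/C(k) = k*(k + 5)/4; s_k = R·t_k = 3*k/(4*(k + 4)).
Check: Δs_k = 3/(k**2 + 9*k + 20). ✓
Σ_(k=1)^n t_k = s_(n+1) − s_(1) = (3*(n + 1)/(4*(n + 5))) − (3/20), i.e. 3*n/(5*(n + 5)).

S(n) = \frac{3 n}{5 \left(n + 5\right)}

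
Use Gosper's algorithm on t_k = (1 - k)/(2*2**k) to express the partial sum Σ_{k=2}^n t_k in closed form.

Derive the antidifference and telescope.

Compute t_(k+1)/t_k: get k/(2*(k - 1)).
A = 1/2, B = 1, C = k - 1.
f must satisfy (1/2)·f(k+1) − (1)·f(k) = k - 1.
d = 1 from the (0,0,1) case.
Solving with deg f ≤ 1: f(k) = -2*k.
Then R = B(k−1)f/C = -2*k/(k - 1), so s_k = R(k)·t_k = k/2**k.
Δs = (1 - k)/(2*2**k), as required.
Telescope: S(n) = s_(n+1) − s_(2) = 2**(-n - 1)*(n + 1) − (1/2) = 2**(-n - 1)*(-2**n + n + 1).

S(n) = 2**(-n - 1)*(-2**n + n + 1)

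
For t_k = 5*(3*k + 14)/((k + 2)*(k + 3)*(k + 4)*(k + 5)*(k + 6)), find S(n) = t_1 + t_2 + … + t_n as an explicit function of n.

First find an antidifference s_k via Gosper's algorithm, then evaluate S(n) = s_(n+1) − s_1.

The ratio is (k + 2)*(3*k + 17)/((k + 7)*(3*k + 14)).
Normal form (A,B,C) = (k + 2, k + 7, k + 14/3).
Need (k + 2)·f(k+1) − (k + 6)·f(k) = k + 14/3.
Bound: deg f ≤ 4.
Solving with deg f ≤ 4: f(k) = k*(k + 4)*(k**2 + 10*k + 31)/90.
R(k) = B(k−1)·f(k)/C(k) = k*(k + 4)*(k + 6)*(k**2 + 10*k + 31)/(30*(3*k + 14)); s_k = R·t_k = k*(k**2 + 10*k + 31)/(6*(k**3 + 10*k**2 + 31*k + 30)).
Δs = 5*(3*k + 14)/(k**5 + 20*k**4 + 155*k**3 + 580*k**2 + 1044*k + 720), as required.
Telescope: S(n) = s_(n+1) − s_(1) = (n**3 + 13*n**2 + 54*n + 42)/(6*(n**3 + 13*n**2 + 54*n + 72)) − (7/72) = 5*n*(n**2 + 13*n + 54)/(72*(n**3 + 13*n**2 + 54*n + 72)).

S(n) = 5*n*(n**2 + 13*n + 54)/(72*(n**3 + 13*n**2 + 54*n + 72))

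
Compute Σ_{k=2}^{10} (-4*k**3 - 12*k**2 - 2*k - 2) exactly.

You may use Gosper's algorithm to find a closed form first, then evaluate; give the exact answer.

Σ = -16830

The ratio is (2*k**3 + 12*k**2 + 19*k + 10)/(2*k**3 + 6*k**2 + k + 1).
Normal form (A,B,C) = (1, 1, k**3 + 3*k**2 + k/2 + 1/2).
Set up (1)·f(k+1) − (1)·f(k) − (k**3 + 3*k**2 + k/2 + 1/2) = 0.
From deg A=0, deg B=0, deg C=3: d=4.
Solve for f: f(k) = k*(k**3 + 2*k**2 - 4*k + 3)/4 (degree 4 ≤ 4).
R(k) = B(k−1)·f(k)/C(k) = k*(k**3 + 2*k**2 - 4*k + 3)/(2*(2*k**3 + 6*k**2 + k + 1)); s_k = R·t_k = k*(-k**3 - 2*k**2 + 4*k - 3).
Check: Δs_k = -4*k**3 - 12*k**2 - 2*k - 2. ✓
Telescoping: Σ = s_(11) − s_(2) = -16852 − (-22) = -16830.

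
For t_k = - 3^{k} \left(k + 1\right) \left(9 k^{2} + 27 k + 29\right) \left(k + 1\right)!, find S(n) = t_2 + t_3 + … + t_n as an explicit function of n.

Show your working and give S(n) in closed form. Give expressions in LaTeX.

Ratio r(k) = (k + 2)**2*(81*k + 27*(k + 1)**2 + 168)/((k + 1)*(9*k**2 + 27*k + 29)).
So A=3*k + 6 and B=1, with C=k**3 + 4*k**2 + 56*k/9 + 29/9.
Set up (3*k + 6)·f(k+1) − (1)·f(k) − (k**3 + 4*k**2 + 56*k/9 + 29/9) = 0.
d = 2 from the (1,0,3) case.
Solve for f: f(k) = (3*k**2 + k + 1)/9 (degree 2 ≤ 2).
Get s_k = R·t_k = -3**k*(3*k**2 + k + 1)*factorial(k + 1) with R(k) = B(k−1)f(k)/C(k) = (3*k**2 + k + 1)/((k + 1)*(9*k**2 + 27*k + 29)).
Check: Δs_k = -3**k*(k + 1)*(9*k**2 + 27*k + 29)*factorial(k + 1). ✓
Σ_(k=2)^n t_k = s_(n+1) − s_(2) = (-3**(n + 1)*(3*n**2 + 7*n + 5)*factorial(n + 2)) − (-810), i.e. -9*3**n*n**4*factorial(n) - 48*3**n*n**3*factorial(n) - 96*3**n*n**2*factorial(n) - 87*3**n*n*factorial(n) - 30*3**n*factorial(n) + 810.

S(n) = - 9 \cdot 3^{n} n^{4} n! - 48 \cdot 3^{n} n^{3} n! - 96 \cdot 3^{n} n^{2} n! - 87 \cdot 3^{n} n n! - 30 \cdot 3^{n} n! + 810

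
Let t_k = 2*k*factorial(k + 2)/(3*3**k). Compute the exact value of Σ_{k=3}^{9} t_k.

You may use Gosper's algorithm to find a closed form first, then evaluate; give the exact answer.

Σ = 3940240/243

t_(k+1)/t_k = (k + 1)*(k + 3)/(3*k).
Take A(k)=k/3 + 1, B(k)=1, C(k)=k.
Solve (k/3 + 1)·f(k+1) − (1)·f(k) = k.
deg f ≤ 0 (via 1,0,1).
Solving with deg f ≤ 0: f(k) = 3.
R(k) = B(k−1)·f(k)/C(k) = 3/k; s_k = R·t_k = 2*factorial(k + 2)/3**k.
Verify: 2*k*factorial(k + 2)/(3*3**k) matches t_k.
Evaluate s at k=10 and k=3: 3942400/243 and 80/9; difference 3940240/243.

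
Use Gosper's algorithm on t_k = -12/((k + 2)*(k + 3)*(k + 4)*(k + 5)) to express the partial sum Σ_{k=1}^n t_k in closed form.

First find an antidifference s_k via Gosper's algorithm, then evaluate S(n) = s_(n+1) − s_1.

S(n) = n*(-n**2 - 12*n - 47)/(15*(n**3 + 12*n**2 + 47*n + 60))

Step 1: r(k) = (k + 2)/(k + 6).
A = k + 2, B = k + 6, C = 1.
f must satisfy (k + 2)·f(k+1) − (k + 5)·f(k) = 1.
Bound: deg f ≤ 3.
A polynomial solution: f(k) = k*(k**2 + 9*k + 26)/72.
Get s_k = R·t_k = k*(-k**2 - 9*k - 26)/(6*(k + 2)*(k + 3)*(k + 4)) with R(k) = B(k−1)f(k)/C(k) = k*(k + 5)*(k**2 + 9*k + 26)/72.
s_(k+1) − s_k = -12/(k**4 + 14*k**3 + 71*k**2 + 154*k + 120) = t_k.
Evaluate: s_(n+1) = (-n**3 - 12*n**2 - 47*n - 36)/(6*(n**3 + 12*n**2 + 47*n + 60)); subtract s_(1) = -1/10 ⇒ S(n) = n*(-n**2 - 12*n - 47)/(15*(n**3 + 12*n**2 + 47*n + 60)).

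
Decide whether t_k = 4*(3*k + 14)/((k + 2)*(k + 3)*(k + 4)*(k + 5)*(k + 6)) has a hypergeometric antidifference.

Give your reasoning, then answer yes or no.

Yes. s_k = 2*k*(k**2 + 10*k + 31)/(15*(k**3 + 10*k**2 + 31*k + 30)).

t_(k+1)/t_k = (k + 2)*(3*k + 17)/((k + 7)*(3*k + 14)).
So A=k + 2 and B=k + 7, with C=k + 14/3.
f must satisfy (k + 2)·f(k+1) − (k + 6)·f(k) = k + 14/3.
d = 4 from the (1,1,1) case.
A polynomial solution: f(k) = k*(k + 4)*(k**2 + 10*k + 31)/90.
Get s_k = R·t_k = 2*k*(k**2 + 10*k + 31)/(15*(k**3 + 10*k**2 + 31*k + 30)) with R(k) = B(k−1)f(k)/C(k) = k*(k + 4)*(k + 6)*(k**2 + 10*k + 31)/(30*(3*k + 14)).
Δs = 4*(3*k + 14)/(k**5 + 20*k**4 + 155*k**3 + 580*k**2 + 1044*k + 720), as required.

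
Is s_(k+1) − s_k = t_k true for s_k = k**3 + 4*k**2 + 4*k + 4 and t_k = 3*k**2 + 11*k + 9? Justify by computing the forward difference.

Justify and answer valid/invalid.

s_(k+1) = k**3 + 7*k**2 + 15*k + 13
s_(k+1) − s_k = 3*k**2 + 11*k + 9
(s_(k+1) − s_k) − t_k = 0

Valid: the claim telescopes to t_k.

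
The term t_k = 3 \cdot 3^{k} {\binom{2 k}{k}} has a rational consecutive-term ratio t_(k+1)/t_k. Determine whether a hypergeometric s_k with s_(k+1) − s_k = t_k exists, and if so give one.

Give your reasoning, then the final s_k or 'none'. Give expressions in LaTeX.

Compute t_(k+1)/t_k: get 6*(2*k + 1)/(k + 1).
So A=12*k + 6 and B=k + 1, with C=1.
Set up (12*k + 6)·f(k+1) − (k)·f(k) − (1) = 0.
d = -1 from the (1,1,0) case.
deg f ≤ -1 is impossible — no certificate.

none — t_k is not Gosper-summable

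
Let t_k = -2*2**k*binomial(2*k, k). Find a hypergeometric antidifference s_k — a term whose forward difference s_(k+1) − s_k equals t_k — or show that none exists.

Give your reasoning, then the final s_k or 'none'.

none — t_k is not Gosper-summable

r(k) = 4*(2*k + 1)/(k + 1) after simplifying.
Normal form (A,B,C) = (8*k + 4, k + 1, 1).
Key eq: (8*k + 4)·f(k+1) = (k)·f(k) + (1).
deg f ≤ -1 (via 1,1,0).
d = -1 < 0 ⇒ no nonzero polynomial f; not summable.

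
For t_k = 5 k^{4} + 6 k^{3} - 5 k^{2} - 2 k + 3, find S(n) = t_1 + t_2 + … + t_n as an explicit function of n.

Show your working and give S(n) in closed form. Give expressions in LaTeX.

S(n) = n \left(n^{4} + 4 n^{3} + 3 n^{2} - 2 n + 1\right)

Step 1: r(k) = (5*k**4 + 26*k**3 + 43*k**2 + 26*k + 7)/(5*k**4 + 6*k**3 - 5*k**2 - 2*k + 3).
Factor: A=1; B=1; C=k**4 + 6*k**3/5 - k**2 - 2*k/5 + 3/5.
Need (1)·f(k+1) − (1)·f(k) = k**4 + 6*k**3/5 - k**2 - 2*k/5 + 3/5.
d = 5 from the (0,0,4) case.
Match coefficients ⇒ f(k) = k*(k**4 - k**3 - 3*k**2 + 3*k + 3)/5.
R(k) = B(k−1)·f(k)/C(k) = k*(k**4 - k**3 - 3*k**2 + 3*k + 3)/(5*k**4 + 6*k**3 - 5*k**2 - 2*k + 3); s_k = R·t_k = k*(k**4 - k**3 - 3*k**2 + 3*k + 3).
Verify: 5*k**4 + 6*k**3 - 5*k**2 - 2*k + 3 matches t_k.
Evaluate: s_(n+1) = n**5 + 4*n**4 + 3*n**3 - 2*n**2 + n + 3; subtract s_(1) = 3 ⇒ S(n) = n*(n**4 + 4*n**3 + 3*n**2 - 2*n + 1).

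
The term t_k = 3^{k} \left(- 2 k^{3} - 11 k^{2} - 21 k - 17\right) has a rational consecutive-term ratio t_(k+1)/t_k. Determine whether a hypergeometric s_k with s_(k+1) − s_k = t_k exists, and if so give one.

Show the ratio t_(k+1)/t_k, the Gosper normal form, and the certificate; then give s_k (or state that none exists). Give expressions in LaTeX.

s_k = 3^{k} \left(- k^{3} - k^{2} - 3 k - 1\right)

t_(k+1)/t_k = 3*(2*k**3 + 17*k**2 + 49*k + 51)/(2*k**3 + 11*k**2 + 21*k + 17).
So A=3 and B=1, with C=k**3 + 11*k**2/2 + 21*k/2 + 17/2.
f must satisfy (3)·f(k+1) − (1)·f(k) = k**3 + 11*k**2/2 + 21*k/2 + 17/2.
deg f ≤ 3 (via 0,0,3).
Solve for f: f(k) = (k**3 + k**2 + 3*k + 1)/2 (degree 3 ≤ 3).
Certificate R = B(k−1)f/C = (k**3 + k**2 + 3*k + 1)/(2*k**3 + 11*k**2 + 21*k + 17) gives s_k = 3**k*(-k**3 - k**2 - 3*k - 1).
Check: Δs_k = 3**k*(-2*k**3 - 11*k**2 - 21*k - 17). ✓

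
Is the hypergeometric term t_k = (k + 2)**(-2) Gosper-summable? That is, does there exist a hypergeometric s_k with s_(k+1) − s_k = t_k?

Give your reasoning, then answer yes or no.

No — key equation has no polynomial f.

The ratio is (k + 2)**2/(k + 3)**2.
Take A(k)=k**2 + 4*k + 4, B(k)=k**2 + 6*k + 9, C(k)=1.
f must satisfy (k**2 + 4*k + 4)·f(k+1) − (k**2 + 4*k + 4)·f(k) = 1.
deg f ≤ 0 (via 2,2,0).
Put f(k) = c0: A·f(k+1) − B(k−1)·f(k) − C = -1; need -1 = 0 — inconsistent ⇒ no f, not summable.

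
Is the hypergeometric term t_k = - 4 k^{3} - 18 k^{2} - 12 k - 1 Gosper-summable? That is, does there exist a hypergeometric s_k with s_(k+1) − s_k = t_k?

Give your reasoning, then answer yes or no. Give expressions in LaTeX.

Step 1: r(k) = (4*k**3 + 30*k**2 + 60*k + 35)/(4*k**3 + 18*k**2 + 12*k + 1).
Take A(k)=1, B(k)=1, C(k)=k**3 + 9*k**2/2 + 3*k + 1/4.
f must satisfy (1)·f(k+1) − (1)·f(k) = k**3 + 9*k**2/2 + 3*k + 1/4.
deg f ≤ 4 (via 0,0,3).
Solving with deg f ≤ 4: f(k) = k*(k**3 + 4*k**2 - 2*k - 2)/4.
Get s_k = R·t_k = k*(-k**3 - 4*k**2 + 2*k + 2) with R(k) = B(k−1)f(k)/C(k) = k*(k**3 + 4*k**2 - 2*k - 2)/(4*k**3 + 18*k**2 + 12*k + 1).
Δs = -4*k**3 - 18*k**2 - 12*k - 1, as required.

Yes. s_k = k \left(- k^{3} - 4 k^{2} + 2 k + 2\right).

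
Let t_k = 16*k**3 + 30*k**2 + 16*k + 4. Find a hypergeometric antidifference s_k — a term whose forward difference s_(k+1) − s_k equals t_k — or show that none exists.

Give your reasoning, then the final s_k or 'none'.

s_k = k*(4*k**3 + 2*k**2 - 3*k + 1)

Compute t_(k+1)/t_k: get (8*k**3 + 39*k**2 + 62*k + 33)/(8*k**3 + 15*k**2 + 8*k + 2).
So A=1 and B=1, with C=k**3 + 15*k**2/8 + k + 1/4.
Need (1)·f(k+1) − (1)·f(k) = k**3 + 15*k**2/8 + k + 1/4.
Bound: deg f ≤ 4.
A polynomial solution: f(k) = k*(4*k**3 + 2*k**2 - 3*k + 1)/16.
Certificate R = B(k−1)f/C = k*(4*k**3 + 2*k**2 - 3*k + 1)/(2*(8*k**3 + 15*k**2 + 8*k + 2)) gives s_k = k*(4*k**3 + 2*k**2 - 3*k + 1).
s_(k+1) − s_k = 16*k**3 + 30*k**2 + 16*k + 4 = t_k.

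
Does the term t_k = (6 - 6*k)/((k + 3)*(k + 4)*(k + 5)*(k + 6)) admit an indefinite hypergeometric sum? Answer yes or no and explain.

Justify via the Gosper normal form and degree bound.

Compute t_(k+1)/t_k: get k*(k + 3)/((k - 1)*(k + 7)).
A = k + 3, B = k + 7, C = k - 1.
Need (k + 3)·f(k+1) − (k + 6)·f(k) = k - 1.
From deg A=1, deg B=1, deg C=1: d=3.
Solve for f: f(k) = k*(k - 7)*(k + 19)/360 (degree 3 ≤ 3).
R(k) = B(k−1)·f(k)/C(k) = k*(k - 7)*(k + 6)*(k + 19)/(360*(k - 1)); s_k = R·t_k = -k*(k**2 + 12*k - 133)/(60*(k + 3)*(k + 4)*(k + 5)).
Check: Δs_k = 6*(1 - k)/(k**4 + 18*k**3 + 119*k**2 + 342*k + 360). ✓

Yes. s_k = -k*(k**2 + 12*k - 133)/(60*(k + 3)*(k + 4)*(k + 5)).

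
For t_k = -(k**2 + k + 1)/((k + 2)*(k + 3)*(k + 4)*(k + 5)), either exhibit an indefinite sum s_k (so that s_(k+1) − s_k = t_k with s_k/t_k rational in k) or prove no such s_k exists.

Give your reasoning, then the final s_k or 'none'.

Ratio r(k) = (k + 2)*(k + (k + 1)**2 + 2)/((k + 6)*(k**2 + k + 1)).
Gosper form: A/B · C(k+1)/C(k) with A=k + 2, B=k + 6, C=k**2 + k + 1.
f must satisfy (k + 2)·f(k+1) − (k + 5)·f(k) = k**2 + k + 1.
deg f ≤ 3 (via 1,1,2).
Solve for f: f(k) = k*(k**2 + k + 2)/8 (degree 3 ≤ 3).
Certificate R = B(k−1)f/C = k*(k + 5)*(k**2 + k + 2)/(8*(k**2 + k + 1)) gives s_k = k*(-k**2 - k - 2)/(8*(k + 2)*(k + 3)*(k + 4)).
s_(k+1) − s_k = (-k**2 - k - 1)/(k**4 + 14*k**3 + 71*k**2 + 154*k + 120) = t_k.

s_k = k*(-k**2 - k - 2)/(8*(k + 2)*(k + 3)*(k + 4))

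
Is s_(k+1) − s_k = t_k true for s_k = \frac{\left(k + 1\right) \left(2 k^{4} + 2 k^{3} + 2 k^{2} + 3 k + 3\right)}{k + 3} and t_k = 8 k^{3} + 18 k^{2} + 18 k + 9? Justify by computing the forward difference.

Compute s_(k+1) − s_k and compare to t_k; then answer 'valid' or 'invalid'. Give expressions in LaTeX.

Invalid: residual \frac{4 \left(- 3 k^{4} - 20 k^{3} - 35 k^{2} - 30 k - 12\right)}{k^{2} + 7 k + 12} ≠ 0.

s_(k+1) = (2*k**5 + 14*k**4 + 40*k**3 + 61*k**2 + 54*k + 24)/(k + 4)
s_(k+1) − s_k = (8*k**5 + 62*k**4 + 160*k**3 + 211*k**2 + 159*k + 60)/(k**2 + 7*k + 12)
(s_(k+1) − s_k) − t_k = 4*(-3*k**4 - 20*k**3 - 35*k**2 - 30*k - 12)/(k**2 + 7*k + 12)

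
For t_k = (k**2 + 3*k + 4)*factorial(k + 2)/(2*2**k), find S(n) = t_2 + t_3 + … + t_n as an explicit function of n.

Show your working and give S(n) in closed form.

S(n) = -18 + n*factorial(n + 3)/(2*2**n) + factorial(n + 3)/2**n

Compute t_(k+1)/t_k: get (k + 3)*(3*k + (k + 1)**2 + 7)/(2*(k**2 + 3*k + 4)).
A = k/2 + 3/2, B = 1, C = k**2 + 3*k + 4.
Solve (k/2 + 3/2)·f(k+1) − (1)·f(k) = k**2 + 3*k + 4.
Degrees (1,0,2) ⇒ d ≤ 1.
Coefficient equations give f(k) = 2*(k + 1).
So s_k = (B(k−1)f/C)·t_k = (2*(k + 1)/(k**2 + 3*k + 4))·t_k = (k + 1)*factorial(k + 2)/2**k.
Check: Δs_k = (k**2 + 3*k + 4)*factorial(k + 2)/(2*2**k). ✓
s_(n+1) = 2**(-n - 1)*(n + 2)*factorial(n + 3) and s_(2) = 18, so S(n) = -18 + n*factorial(n + 3)/(2*2**n) + factorial(n + 3)/2**n.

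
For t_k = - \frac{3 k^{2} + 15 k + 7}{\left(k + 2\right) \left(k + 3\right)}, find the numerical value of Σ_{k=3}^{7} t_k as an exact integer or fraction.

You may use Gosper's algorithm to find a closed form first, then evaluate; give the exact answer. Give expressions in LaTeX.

Σ = -139/10

t_(k+1)/t_k = (k + 2)*(15*k + 3*(k + 1)**2 + 22)/((k + 4)*(3*k**2 + 15*k + 7)).
Normal form (A,B,C) = (k + 2, k + 4, k**2 + 5*k + 7/3).
Need (k + 2)·f(k+1) − (k + 3)·f(k) = k**2 + 5*k + 7/3.
d = 2 from the (1,1,2) case.
Match coefficients ⇒ f(k) = k*(6*k + 1)/6.
So s_k = (B(k−1)f/C)·t_k = (k*(k + 3)*(6*k + 1)/(2*(3*k**2 + 15*k + 7)))·t_k = k*(-6*k - 1)/(2*(k + 2)).
Δs = (-3*k**2 - 15*k - 7)/(k**2 + 5*k + 6), as required.
Telescoping: Σ = s_(8) − s_(3) = -98/5 − (-57/10) = -139/10.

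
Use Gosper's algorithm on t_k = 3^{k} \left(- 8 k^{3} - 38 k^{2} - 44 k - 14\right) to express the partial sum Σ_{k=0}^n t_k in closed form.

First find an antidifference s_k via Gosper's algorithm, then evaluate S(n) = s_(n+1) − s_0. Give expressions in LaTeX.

r(k) = 3*(4*k**3 + 31*k**2 + 72*k + 52)/(4*k**3 + 19*k**2 + 22*k + 7) after simplifying.
So A=3 and B=1, with C=k**3 + 19*k**2/4 + 11*k/2 + 7/4.
Need (3)·f(k+1) − (1)·f(k) = k**3 + 19*k**2/4 + 11*k/2 + 7/4.
Bound: deg f ≤ 3.
A polynomial solution: f(k) = (4*k**3 + k**2 + k - 2)/8.
R(k) = B(k−1)·f(k)/C(k) = (4*k**3 + k**2 + k - 2)/(2*(k + 1)*(4*k**2 + 15*k + 7)); s_k = R·t_k = 3**k*(-4*k**3 - k**2 - k + 2).
Check: Δs_k = 3**k*(-8*k**3 - 38*k**2 - 44*k - 14). ✓
Evaluate: s_(n+1) = 3**(n + 1)*(-4*n**3 - 13*n**2 - 15*n - 4); subtract s_(0) = 2 ⇒ S(n) = -12*3**n*n**3 - 39*3**n*n**2 - 45*3**n*n - 12*3**n - 2.

S(n) = - 12 \cdot 3^{n} n^{3} - 39 \cdot 3^{n} n^{2} - 45 \cdot 3^{n} n - 12 \cdot 3^{n} - 2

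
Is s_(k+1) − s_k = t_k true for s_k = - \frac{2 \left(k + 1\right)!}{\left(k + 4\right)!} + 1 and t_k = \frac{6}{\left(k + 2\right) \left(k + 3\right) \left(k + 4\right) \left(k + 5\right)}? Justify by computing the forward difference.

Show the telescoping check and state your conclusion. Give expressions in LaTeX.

valid; difference matches t_k

s_(k+1) = -2*factorial(k + 2)/factorial(k + 5) + 1
s_(k+1) − s_k = 6/((k + 2)*(k + 3)*(k + 4)*(k + 5))
(s_(k+1) − s_k) − t_k = 0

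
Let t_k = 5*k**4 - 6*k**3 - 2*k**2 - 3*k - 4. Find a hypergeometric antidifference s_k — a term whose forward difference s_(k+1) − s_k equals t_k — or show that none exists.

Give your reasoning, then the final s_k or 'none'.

Compute t_(k+1)/t_k: get (5*k**4 + 14*k**3 + 10*k**2 - 5*k - 10)/(5*k**4 - 6*k**3 - 2*k**2 - 3*k - 4).
Factor: A=1; B=1; C=k**4 - 6*k**3/5 - 2*k**2/5 - 3*k/5 - 4/5.
Key eq: (1)·f(k+1) = (1)·f(k) + (k**4 - 6*k**3/5 - 2*k**2/5 - 3*k/5 - 4/5).
deg f ≤ 5 (via 0,0,4).
Solve for f: f(k) = k*(k - 3)*(k**3 - k**2 + k + 1)/5 (degree 5 ≤ 5).
Get s_k = R·t_k = k*(k**4 - 4*k**3 + 4*k**2 - 2*k - 3) with R(k) = B(k−1)f(k)/C(k) = k*(k - 3)*(k**3 - k**2 + k + 1)/(5*k**4 - 6*k**3 - 2*k**2 - 3*k - 4).
Δs = 5*k**4 - 6*k**3 - 2*k**2 - 3*k - 4, as required.

s_k = k*(k**4 - 4*k**3 + 4*k**2 - 2*k - 3)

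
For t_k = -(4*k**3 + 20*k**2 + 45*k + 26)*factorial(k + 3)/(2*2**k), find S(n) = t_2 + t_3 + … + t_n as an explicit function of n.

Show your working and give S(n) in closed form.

Ratio r(k) = (4*k**4 + 48*k**3 + 225*k**2 + 483*k + 380)/(2*(4*k**3 + 20*k**2 + 45*k + 26)).
Gosper form: A/B · C(k+1)/C(k) with A=k/2 + 2, B=1, C=k**3 + 5*k**2 + 45*k/4 + 13/2.
Solve (k/2 + 2)·f(k+1) − (1)·f(k) = k**3 + 5*k**2 + 45*k/4 + 13/2.
d = 2 from the (1,0,3) case.
Solve for f: f(k) = (2*k - 1)*(2*k + 3)/2 (degree 2 ≤ 2).
Then R = B(k−1)f/C = 2*(2*k - 1)*(2*k + 3)/(4*k**3 + 20*k**2 + 45*k + 26), so s_k = R(k)·t_k = -(2*k - 1)*(2*k + 3)*factorial(k + 3)/2**k.
s_(k+1) − s_k = -(4*k**3 + 20*k**2 + 45*k + 26)*factorial(k + 3)/(2*2**k) = t_k.
Evaluate: s_(n+1) = -2**(-n - 1)*(2*n + 1)*(2*n + 5)*factorial(n + 4); subtract s_(2) = -630 ⇒ S(n) = (1260*2**n - 4*n**6*factorial(n) - 52*n**5*factorial(n) - 265*n**4*factorial(n) - 670*n**3*factorial(n) - 871*n**2*factorial(n) - 538*n*factorial(n) - 120*factorial(n))/(2*2**n).

S(n) = (1260*2**n - 4*n**6*factorial(n) - 52*n**5*factorial(n) - 265*n**4*factorial(n) - 670*n**3*factorial(n) - 871*n**2*factorial(n) - 538*n*factorial(n) - 120*factorial(n))/(2*2**n)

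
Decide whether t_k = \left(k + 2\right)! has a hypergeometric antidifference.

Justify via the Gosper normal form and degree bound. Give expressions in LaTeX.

No — key equation has no polynomial f.

r(k) = k + 3 after simplifying.
Factor: A=k + 3; B=1; C=1.
Key eq: (k + 3)·f(k+1) = (1)·f(k) + (1).
Bound: deg f ≤ -1.
deg f ≤ -1 is impossible — no certificate.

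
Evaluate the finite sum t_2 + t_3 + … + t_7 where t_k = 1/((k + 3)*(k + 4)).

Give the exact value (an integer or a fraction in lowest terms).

Σ = 6/55

The ratio is (k + 3)/(k + 5).
Take A(k)=k + 3, B(k)=k + 5, C(k)=1.
f must satisfy (k + 3)·f(k+1) − (k + 4)·f(k) = 1.
Degrees (1,1,0) ⇒ d ≤ 1.
A polynomial solution: f(k) = k/3.
Get s_k = R·t_k = k/(3*(k + 3)) with R(k) = B(k−1)f(k)/C(k) = k*(k + 4)/3.
Verify: 1/(k**2 + 7*k + 12) matches t_k.
Sum = s_(8) − s_(2); s_(8) = 8/33, s_(2) = 2/15 ⇒ 6/55.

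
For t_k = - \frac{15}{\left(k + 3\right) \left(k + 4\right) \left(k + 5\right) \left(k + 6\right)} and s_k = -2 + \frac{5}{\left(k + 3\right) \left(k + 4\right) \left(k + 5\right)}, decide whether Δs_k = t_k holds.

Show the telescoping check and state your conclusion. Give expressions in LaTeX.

Valid — Δs_k = t_k.

s_(k+1) = -2 + 5/((k + 4)*(k + 5)*(k + 6))
s_(k+1) − s_k = -15/((k + 3)*(k + 4)*(k + 5)*(k + 6))
(s_(k+1) − s_k) − t_k = 0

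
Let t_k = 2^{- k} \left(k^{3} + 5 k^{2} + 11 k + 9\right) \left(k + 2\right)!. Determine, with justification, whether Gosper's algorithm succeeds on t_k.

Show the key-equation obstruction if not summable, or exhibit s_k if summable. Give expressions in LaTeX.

t_(k+1)/t_k = (k**4 + 11*k**3 + 48*k**2 + 98*k + 78)/(2*(k**3 + 5*k**2 + 11*k + 9)).
Gosper form: A/B · C(k+1)/C(k) with A=k/2 + 3/2, B=1, C=k**3 + 5*k**2 + 11*k + 9.
Set up (k/2 + 3/2)·f(k+1) − (1)·f(k) − (k**3 + 5*k**2 + 11*k + 9) = 0.
Bound: deg f ≤ 2.
Solve for f: f(k) = 2*k*(k + 2) (degree 2 ≤ 2).
Certificate R = B(k−1)f/C = 2*k*(k + 2)/(k**3 + 5*k**2 + 11*k + 9) gives s_k = 2**(1 - k)*k*(k + 2)*factorial(k + 2).
Δs = (k**3 + 5*k**2 + 11*k + 9)*factorial(k + 2)/2**k, as required.

Yes. s_k = 2^{1 - k} k \left(k + 2\right) \left(k + 2\right)!.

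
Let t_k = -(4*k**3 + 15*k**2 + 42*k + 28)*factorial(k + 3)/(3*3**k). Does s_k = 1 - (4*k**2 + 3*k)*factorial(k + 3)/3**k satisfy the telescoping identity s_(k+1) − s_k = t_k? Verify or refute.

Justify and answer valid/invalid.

s_(k+1) = -3**(-k - 1)*(3*k + 4*(k + 1)**2 + 3)*factorial(k + 4) + 1
s_(k+1) − s_k = -(4*k**3 + 15*k**2 + 42*k + 28)*factorial(k + 3)/(3*3**k)
(s_(k+1) − s_k) − t_k = 0

Valid: the claim telescopes to t_k.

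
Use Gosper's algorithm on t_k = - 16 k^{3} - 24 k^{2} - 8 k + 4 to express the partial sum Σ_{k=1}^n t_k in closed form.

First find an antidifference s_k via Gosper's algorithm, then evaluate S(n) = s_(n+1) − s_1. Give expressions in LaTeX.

Ratio r(k) = (4*k**3 + 18*k**2 + 26*k + 11)/(4*k**3 + 6*k**2 + 2*k - 1).
A = 1, B = 1, C = k**3 + 3*k**2/2 + k/2 - 1/4.
Key eq: (1)·f(k+1) = (1)·f(k) + (k**3 + 3*k**2/2 + k/2 - 1/4).
d = 4 from the (0,0,3) case.
Solve for f: f(k) = k*(k**3 - k - 1)/4 (degree 4 ≤ 4).
R(k) = B(k−1)·f(k)/C(k) = k*(k**3 - k - 1)/(4*k**3 + 6*k**2 + 2*k - 1); s_k = R·t_k = 4*k*(-k**3 + k + 1).
Verify: -16*k**3 - 24*k**2 - 8*k + 4 matches t_k.
s_(n+1) = -4*n**4 - 16*n**3 - 20*n**2 - 4*n + 4 and s_(1) = 4, so S(n) = 4*n*(-n**3 - 4*n**2 - 5*n - 1).

S(n) = 4 n \left(- n^{3} - 4 n^{2} - 5 n - 1\right)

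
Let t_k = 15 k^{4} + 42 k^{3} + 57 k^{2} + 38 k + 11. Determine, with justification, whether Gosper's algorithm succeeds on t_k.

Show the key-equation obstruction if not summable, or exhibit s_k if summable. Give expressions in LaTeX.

The ratio is (15*k**4 + 102*k**3 + 273*k**2 + 338*k + 163)/(15*k**4 + 42*k**3 + 57*k**2 + 38*k + 11).
Normal form (A,B,C) = (1, 1, k**4 + 14*k**3/5 + 19*k**2/5 + 38*k/15 + 11/15).
Set up (1)·f(k+1) − (1)·f(k) − (k**4 + 14*k**3/5 + 19*k**2/5 + 38*k/15 + 11/15) = 0.
d = 5 from the (0,0,4) case.
Match coefficients ⇒ f(k) = k*(3*k**4 + 3*k**3 + 3*k**2 + k + 1)/15.
So s_k = (B(k−1)f/C)·t_k = (k*(3*k**4 + 3*k**3 + 3*k**2 + k + 1)/(15*k**4 + 42*k**3 + 57*k**2 + 38*k + 11))·t_k = k*(3*k**4 + 3*k**3 + 3*k**2 + k + 1).
Verify: 15*k**4 + 42*k**3 + 57*k**2 + 38*k + 11 matches t_k.

Yes. s_k = k \left(3 k^{4} + 3 k^{3} + 3 k^{2} + k + 1\right).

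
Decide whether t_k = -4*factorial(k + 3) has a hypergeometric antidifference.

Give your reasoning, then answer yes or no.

Step 1: r(k) = k + 4.
Take A(k)=k + 4, B(k)=1, C(k)=1.
Need (k + 4)·f(k+1) − (1)·f(k) = 1.
Bound: deg f ≤ -1.
Bound -1 < 0, so the key equation has no polynomial solution.

No; the degree bound rules out any f.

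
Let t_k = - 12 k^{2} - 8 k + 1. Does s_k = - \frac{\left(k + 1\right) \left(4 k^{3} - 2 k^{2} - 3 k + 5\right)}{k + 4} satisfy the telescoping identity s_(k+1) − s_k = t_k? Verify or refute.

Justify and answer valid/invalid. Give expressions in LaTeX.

s_(k+1) = (k + 2)*(3*k - 4*(k + 1)**3 + 2*(k + 1)**2 - 2)/(k + 5)
s_(k+1) − s_k = (-12*k**4 - 92*k**3 - 137*k**2 - 49*k - 7)/(k**2 + 9*k + 20)
(s_(k+1) − s_k) − t_k = 3*(8*k**3 + 58*k**2 + 34*k - 9)/(k**2 + 9*k + 20)

Invalid: residual \frac{3 \left(8 k^{3} + 58 k^{2} + 34 k - 9\right)}{k^{2} + 9 k + 20} ≠ 0.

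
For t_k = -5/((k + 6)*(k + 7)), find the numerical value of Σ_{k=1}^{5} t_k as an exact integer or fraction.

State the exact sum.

r(k) = (k + 6)/(k + 8) after simplifying.
A = k + 6, B = k + 8, C = 1.
Solve (k + 6)·f(k+1) − (k + 7)·f(k) = 1.
deg f ≤ 1 (via 1,1,0).
Solving with deg f ≤ 1: f(k) = k/6.
R(k) = B(k−1)·f(k)/C(k) = k*(k + 7)/6; s_k = R·t_k = -5*k/(6*k + 36).
s_(k+1) − s_k = -5/(k**2 + 13*k + 42) = t_k.
Sum = s_(6) − s_(1); s_(6) = -5/12, s_(1) = -5/42 ⇒ -25/84.

Σ = -25/84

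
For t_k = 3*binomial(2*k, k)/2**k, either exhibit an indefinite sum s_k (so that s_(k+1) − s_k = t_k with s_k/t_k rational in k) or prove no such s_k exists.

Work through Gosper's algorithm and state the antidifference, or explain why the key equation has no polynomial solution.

Step 1: r(k) = (2*k + 1)/(k + 1).
Gosper form: A/B · C(k+1)/C(k) with A=2*k + 1, B=k + 1, C=1.
Need (2*k + 1)·f(k+1) − (k)·f(k) = 1.
From deg A=1, deg B=1, deg C=0: d=-1.
Bound -1 < 0, so the key equation has no polynomial solution.

none — t_k is not Gosper-summable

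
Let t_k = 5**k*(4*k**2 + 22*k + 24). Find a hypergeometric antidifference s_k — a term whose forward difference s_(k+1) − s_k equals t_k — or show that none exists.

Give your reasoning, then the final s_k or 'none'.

s_k = 5**k*(k**2 + 3*k + 1)

Compute t_(k+1)/t_k: get 5*(2*k**2 + 15*k + 25)/(2*k**2 + 11*k + 12).
A = 5, B = 1, C = k**2 + 11*k/2 + 6.
Need (5)·f(k+1) − (1)·f(k) = k**2 + 11*k/2 + 6.
Degrees (0,0,2) ⇒ d ≤ 2.
Match coefficients ⇒ f(k) = (k**2 + 3*k + 1)/4.
Get s_k = R·t_k = 5**k*(k**2 + 3*k + 1) with R(k) = B(k−1)f(k)/C(k) = (k**2 + 3*k + 1)/(2*(k + 4)*(2*k + 3)).
Check: Δs_k = 5**k*(4*k**2 + 22*k + 24). ✓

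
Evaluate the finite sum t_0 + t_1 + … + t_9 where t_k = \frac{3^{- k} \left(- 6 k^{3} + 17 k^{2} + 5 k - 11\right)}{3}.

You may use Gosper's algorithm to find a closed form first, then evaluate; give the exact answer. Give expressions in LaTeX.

Σ = -233612/59049

r(k) = (6*k**3 + k**2 - 21*k - 5)/(3*(6*k**3 - 17*k**2 - 5*k + 11)) after simplifying.
So A=1/3 and B=1, with C=k**3 - 17*k**2/6 - 5*k/6 + 11/6.
Solve (1/3)·f(k+1) − (1)·f(k) = k**3 - 17*k**2/6 - 5*k/6 + 11/6.
deg f ≤ 3 (via 0,0,3).
A polynomial solution: f(k) = -(3*k**3 - 4*k**2 - 2*k + 4)/2.
R(k) = B(k−1)·f(k)/C(k) = -3*(3*k**3 - 4*k**2 - 2*k + 4)/(6*k**3 - 17*k**2 - 5*k + 11); s_k = R·t_k = (3*k**3 - 4*k**2 - 2*k + 4)/3**k.
Check: Δs_k = (-6*k**3 + 17*k**2 + 5*k - 11)/(3*3**k). ✓
Σ_(k=0)^(9) t_k = s_(10) − s_(0) = 2584/59049 − (4) = -233612/59049.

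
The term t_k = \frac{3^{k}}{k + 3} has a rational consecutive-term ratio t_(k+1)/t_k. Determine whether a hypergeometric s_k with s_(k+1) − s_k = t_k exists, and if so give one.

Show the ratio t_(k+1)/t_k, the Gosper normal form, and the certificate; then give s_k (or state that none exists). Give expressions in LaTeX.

Compute t_(k+1)/t_k: get 3*(k + 3)/(k + 4).
Normal form (A,B,C) = (3*k + 9, k + 4, 1).
f must satisfy (3*k + 9)·f(k+1) − (k + 3)·f(k) = 1.
deg f ≤ -1 (via 1,1,0).
d = -1 < 0 ⇒ no nonzero polynomial f; not summable.

no hypergeometric antidifference exists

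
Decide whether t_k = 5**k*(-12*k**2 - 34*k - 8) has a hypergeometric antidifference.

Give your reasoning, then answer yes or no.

Yes. s_k = 5**k*(-3*k**2 - k + 3).

t_(k+1)/t_k = 5*(6*k**2 + 29*k + 27)/(6*k**2 + 17*k + 4).
Gosper form: A/B · C(k+1)/C(k) with A=5, B=1, C=k**2 + 17*k/6 + 2/3.
Need (5)·f(k+1) − (1)·f(k) = k**2 + 17*k/6 + 2/3.
d = 2 from the (0,0,2) case.
Coefficient equations give f(k) = (3*k**2 + k - 3)/12.
Get s_k = R·t_k = 5**k*(-3*k**2 - k + 3) with R(k) = B(k−1)f(k)/C(k) = (3*k**2 + k - 3)/(2*(6*k**2 + 17*k + 4)).
Δs = 5**k*(-12*k**2 - 34*k - 8), as required.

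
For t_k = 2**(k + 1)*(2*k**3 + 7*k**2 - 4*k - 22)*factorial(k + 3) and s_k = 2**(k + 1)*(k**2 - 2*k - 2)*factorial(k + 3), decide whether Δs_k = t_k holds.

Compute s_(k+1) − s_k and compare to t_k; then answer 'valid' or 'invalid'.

Valid: the claim telescopes to t_k.

s_(k+1) = 2**(k + 2)*(k**2 - 3)*factorial(k + 4)
s_(k+1) − s_k = 2**(k + 1)*(2*k**3 + 7*k**2 - 4*k - 22)*factorial(k + 3)
(s_(k+1) − s_k) − t_k = 0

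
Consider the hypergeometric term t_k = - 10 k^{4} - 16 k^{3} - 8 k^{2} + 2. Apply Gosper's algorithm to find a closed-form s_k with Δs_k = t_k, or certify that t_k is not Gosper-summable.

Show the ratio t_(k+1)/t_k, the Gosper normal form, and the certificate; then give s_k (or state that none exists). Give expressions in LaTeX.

s_k = - 2 k^{5} + k^{4} + 2 k^{3} + k

Compute t_(k+1)/t_k: get (5*k**4 + 28*k**3 + 58*k**2 + 52*k + 16)/(5*k**4 + 8*k**3 + 4*k**2 - 1).
So A=1 and B=1, with C=k**4 + 8*k**3/5 + 4*k**2/5 - 1/5.
Set up (1)·f(k+1) − (1)·f(k) − (k**4 + 8*k**3/5 + 4*k**2/5 - 1/5) = 0.
deg f ≤ 5 (via 0,0,4).
Match coefficients ⇒ f(k) = k*(k + 1)*(2*k**3 - 3*k**2 + k - 1)/10.
R(k) = B(k−1)·f(k)/C(k) = k*(2*k**3 - 3*k**2 + k - 1)/(2*(5*k**3 + 3*k**2 + k - 1)); s_k = R·t_k = -2*k**5 + k**4 + 2*k**3 + k.
Δs = -10*k**4 - 16*k**3 - 8*k**2 + 2, as required.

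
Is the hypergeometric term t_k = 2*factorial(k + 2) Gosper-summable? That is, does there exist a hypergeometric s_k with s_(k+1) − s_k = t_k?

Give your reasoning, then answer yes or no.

r(k) = k + 3 after simplifying.
Take A(k)=k + 3, B(k)=1, C(k)=1.
Key eq: (k + 3)·f(k+1) = (1)·f(k) + (1).
From deg A=1, deg B=0, deg C=0: d=-1.
deg f ≤ -1 is impossible — no certificate.

No — t_k has no hypergeometric antidifference.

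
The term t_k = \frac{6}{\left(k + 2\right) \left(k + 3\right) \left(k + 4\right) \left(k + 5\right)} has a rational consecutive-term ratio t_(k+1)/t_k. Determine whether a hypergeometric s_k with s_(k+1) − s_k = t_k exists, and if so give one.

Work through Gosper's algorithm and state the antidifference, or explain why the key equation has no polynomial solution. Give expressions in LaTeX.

Step 1: r(k) = (k + 2)/(k + 6).
So A=k + 2 and B=k + 6, with C=1.
f must satisfy (k + 2)·f(k+1) − (k + 5)·f(k) = 1.
Degrees (1,1,0) ⇒ d ≤ 3.
Solving with deg f ≤ 3: f(k) = k*(k**2 + 9*k + 26)/72.
So s_k = (B(k−1)f/C)·t_k = (k*(k + 5)*(k**2 + 9*k + 26)/72)·t_k = k*(k**2 + 9*k + 26)/(12*(k + 2)*(k + 3)*(k + 4)).
Check: Δs_k = 6/(k**4 + 14*k**3 + 71*k**2 + 154*k + 120). ✓

s_k = \frac{k \left(k^{2} + 9 k + 26\right)}{12 \left(k + 2\right) \left(k + 3\right) \left(k + 4\right)}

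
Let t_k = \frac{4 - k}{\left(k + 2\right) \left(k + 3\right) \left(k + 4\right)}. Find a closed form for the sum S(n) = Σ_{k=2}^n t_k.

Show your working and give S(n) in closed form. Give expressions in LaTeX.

S(n) = \frac{- n^{2} + 13 n - 12}{20 \left(n^{2} + 7 n + 12\right)}

Ratio r(k) = (k - 3)*(k + 2)/((k - 4)*(k + 5)).
Gosper form: A/B · C(k+1)/C(k) with A=k + 2, B=k + 5, C=k - 4.
Set up (k + 2)·f(k+1) − (k + 4)·f(k) − (k - 4) = 0.
Degrees (1,1,1) ⇒ d ≤ 2.
Coefficient equations give f(k) = -k*(k + 11)/6.
Get s_k = R·t_k = k*(k + 11)/(6*(k + 2)*(k + 3)) with R(k) = B(k−1)f(k)/C(k) = -k*(k + 4)*(k + 11)/(6*(k - 4)).
Verify: (4 - k)/(k**3 + 9*k**2 + 26*k + 24) matches t_k.
s_(n+1) = (n**2 + 13*n + 12)/(6*(n**2 + 7*n + 12)) and s_(2) = 13/60, so S(n) = (-n**2 + 13*n - 12)/(20*(n**2 + 7*n + 12)).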